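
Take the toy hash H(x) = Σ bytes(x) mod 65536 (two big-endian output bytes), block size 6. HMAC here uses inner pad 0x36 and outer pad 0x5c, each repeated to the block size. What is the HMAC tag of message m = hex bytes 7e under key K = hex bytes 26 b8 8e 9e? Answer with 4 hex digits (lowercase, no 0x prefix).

Key hex bytes 26 b8 8e 9e is 4 bytes ≤ B = 6; zero-pad to 6 bytes: K' = 26 b8 8e 9e 00 00.
K' ⊕ ipad = 10 8e b8 a8 36 36.  K' ⊕ opad = 7a e4 d2 c2 5c 5c.
Inner input = (K'⊕ipad) ∥ m = 10 8e b8 a8 36 36 ∥ 7e.
Inner hash: sum = 16+142+184+168+54+54+126 = 744 → 02 e8.
Outer input = (K'⊕opad) ∥ inner = 7a e4 d2 c2 5c 5c ∥ 02 e8.
Outer hash (tag): sum = 122+228+210+194+92+92+2+232 = 1172 → 04 94.

0494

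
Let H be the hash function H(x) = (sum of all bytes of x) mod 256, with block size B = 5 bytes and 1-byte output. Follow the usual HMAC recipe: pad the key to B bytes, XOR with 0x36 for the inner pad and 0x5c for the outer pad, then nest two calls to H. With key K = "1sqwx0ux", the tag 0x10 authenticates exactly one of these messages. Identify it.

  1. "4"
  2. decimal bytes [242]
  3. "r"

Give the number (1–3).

1

Key "1sqwx0ux" = 31 73 71 77 78 30 75 78 is 8 bytes > B = 5, so hash it first: H(key) = 21, then zero-pad to 5 bytes: K' = 21 00 00 00 00.
K' ⊕ ipad = 17 36 36 36 36; K' ⊕ opad = 7d 5c 5c 5c 5c.
m1: inner = H(17 36 36 36 36 34) = 23; tag = H(7d 5c 5c 5c 5c 23) = 10 ← matches
m2: inner = H(17 36 36 36 36 f2) = e1; tag = H(7d 5c 5c 5c 5c e1) = ce
m3: inner = H(17 36 36 36 36 72) = 61; tag = H(7d 5c 5c 5c 5c 61) = 4e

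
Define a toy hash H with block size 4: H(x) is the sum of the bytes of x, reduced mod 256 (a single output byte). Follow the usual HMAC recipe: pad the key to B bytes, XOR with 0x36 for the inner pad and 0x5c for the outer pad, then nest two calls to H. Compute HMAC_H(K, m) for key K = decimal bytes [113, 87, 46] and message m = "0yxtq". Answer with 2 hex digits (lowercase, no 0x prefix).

Key decimal bytes [113, 87, 46] = 71 57 2e is 3 bytes ≤ B = 4; zero-pad to 4 bytes: K' = 71 57 2e 00.
K' ⊕ ipad = 47 61 18 36.  K' ⊕ opad = 2d 0b 72 5c.
Inner input = (K'⊕ipad) ∥ m = 47 61 18 36 ∥ 30 79 78 74 71.
Inner hash: sum = 71+97+24+54+48+121+120+116+113 = 764; mod 256 = 252 → fc.
Outer input = (K'⊕opad) ∥ inner = 2d 0b 72 5c ∥ fc.
Outer hash (tag): sum = 45+11+114+92+252 = 514; mod 256 = 2 → 02.

02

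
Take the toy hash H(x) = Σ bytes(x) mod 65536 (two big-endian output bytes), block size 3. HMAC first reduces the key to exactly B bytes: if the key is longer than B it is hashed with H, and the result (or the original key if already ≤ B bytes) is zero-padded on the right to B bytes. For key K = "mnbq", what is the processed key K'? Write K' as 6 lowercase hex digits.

|K| = 4 > B = 3, so first hash the key.
H(K): sum = 109+110+98+113 = 430 → 01 ae.
Zero-pad H(K) = 01 ae to 3 bytes: K' = 01 ae 00.

01ae00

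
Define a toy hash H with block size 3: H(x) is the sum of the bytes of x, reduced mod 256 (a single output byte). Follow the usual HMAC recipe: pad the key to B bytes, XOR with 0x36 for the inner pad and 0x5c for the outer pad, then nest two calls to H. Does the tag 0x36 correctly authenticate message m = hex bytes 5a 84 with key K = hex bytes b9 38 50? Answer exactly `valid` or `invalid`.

valid

Key hex bytes b9 38 50 is exactly B = 3 bytes: K' = b9 38 50.
K' ⊕ ipad = 8f 0e 66; K' ⊕ opad = e5 64 0c.
Inner hash: sum = 143+14+102+90+132 = 481; mod 256 = 225 → e1.
Outer hash (recomputed tag): sum = 229+100+12+225 = 566; mod 256 = 54 → 36.
Recomputed tag = 36; claimed = 36 → match.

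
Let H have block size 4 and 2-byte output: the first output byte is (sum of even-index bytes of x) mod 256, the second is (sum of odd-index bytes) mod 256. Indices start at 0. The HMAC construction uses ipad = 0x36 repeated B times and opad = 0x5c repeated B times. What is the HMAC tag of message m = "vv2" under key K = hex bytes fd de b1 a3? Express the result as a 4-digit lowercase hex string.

Key hex bytes fd de b1 a3 is exactly B = 4 bytes: K' = fd de b1 a3.
K' ⊕ ipad = cb e8 87 95.  K' ⊕ opad = a1 82 ed ff.
Inner input = (K'⊕ipad) ∥ m = cb e8 87 95 ∥ 76 76 32.
Inner hash: even-index sum = 506 mod 256 = 250; odd-index sum = 499 mod 256 = 243 → fa f3.
Outer input = (K'⊕opad) ∥ inner = a1 82 ed ff ∥ fa f3.
Outer hash (tag): even-index sum = 648 mod 256 = 136; odd-index sum = 628 mod 256 = 116 → 88 74.

8874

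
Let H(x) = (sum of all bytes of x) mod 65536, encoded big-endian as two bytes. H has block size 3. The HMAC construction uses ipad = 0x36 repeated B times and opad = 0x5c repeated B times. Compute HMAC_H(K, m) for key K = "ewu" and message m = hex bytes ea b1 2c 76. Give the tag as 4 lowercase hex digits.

Key "ewu" = 65 77 75 is exactly B = 3 bytes: K' = 65 77 75.
K' ⊕ ipad = 53 41 43.  K' ⊕ opad = 39 2b 29.
Inner input = (K'⊕ipad) ∥ m = 53 41 43 ∥ ea b1 2c 76.
Inner hash: sum = 83+65+67+234+177+44+118 = 788 → 03 14.
Outer input = (K'⊕opad) ∥ inner = 39 2b 29 ∥ 03 14.
Outer hash (tag): sum = 57+43+41+3+20 = 164 → 00 a4.

00a4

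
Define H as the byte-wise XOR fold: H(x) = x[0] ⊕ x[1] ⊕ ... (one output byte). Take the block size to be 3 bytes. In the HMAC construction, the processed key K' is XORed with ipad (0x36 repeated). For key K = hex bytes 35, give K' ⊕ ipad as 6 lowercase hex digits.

Key hex bytes 35 is 1 byte ≤ B = 3; zero-pad to 3 bytes: K' = 35 00 00.
XOR each byte with 0x36: 35⊕36=03, 00⊕36=36, 00⊕36=36.

033636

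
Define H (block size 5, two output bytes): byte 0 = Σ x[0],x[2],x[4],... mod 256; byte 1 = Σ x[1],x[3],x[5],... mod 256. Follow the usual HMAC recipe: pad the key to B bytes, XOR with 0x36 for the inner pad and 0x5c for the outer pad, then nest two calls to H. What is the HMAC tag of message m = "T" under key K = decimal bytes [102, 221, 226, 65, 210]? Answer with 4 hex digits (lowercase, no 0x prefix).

3ca6

Key decimal bytes [102, 221, 226, 65, 210] = 66 dd e2 41 d2 is exactly B = 5 bytes: K' = 66 dd e2 41 d2.
K' ⊕ ipad = 50 eb d4 77 e4.  K' ⊕ opad = 3a 81 be 1d 8e.
Inner input = (K'⊕ipad) ∥ m = 50 eb d4 77 e4 ∥ 54.
Inner hash: even-index sum = 520 mod 256 = 8; odd-index sum = 438 mod 256 = 182 → 08 b6.
Outer input = (K'⊕opad) ∥ inner = 3a 81 be 1d 8e ∥ 08 b6.
Outer hash (tag): even-index sum = 572 mod 256 = 60; odd-index sum = 166 mod 256 = 166 → 3c a6.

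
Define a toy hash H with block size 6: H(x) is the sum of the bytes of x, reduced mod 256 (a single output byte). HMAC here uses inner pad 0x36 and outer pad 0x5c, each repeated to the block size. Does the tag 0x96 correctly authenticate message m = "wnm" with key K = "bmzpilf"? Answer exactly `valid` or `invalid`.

valid

Key "bmzpilf" = 62 6d 7a 70 69 6c 66 is 7 bytes > B = 6, so hash it first: H(key) = f4, then zero-pad to 6 bytes: K' = f4 00 00 00 00 00.
K' ⊕ ipad = c2 36 36 36 36 36; K' ⊕ opad = a8 5c 5c 5c 5c 5c.
Inner hash: sum = 194+54+54+54+54+54+119+110+109 = 802; mod 256 = 34 → 22.
Outer hash (recomputed tag): sum = 168+92+92+92+92+92+34 = 662; mod 256 = 150 → 96.
Recomputed tag = 96; claimed = 96 → match.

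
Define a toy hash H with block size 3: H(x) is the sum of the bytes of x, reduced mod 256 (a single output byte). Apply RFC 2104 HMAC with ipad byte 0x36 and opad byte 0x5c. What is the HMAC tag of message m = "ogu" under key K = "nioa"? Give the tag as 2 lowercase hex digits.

Key "nioa" = 6e 69 6f 61 is 4 bytes > B = 3, so hash it first: H(key) = a7, then zero-pad to 3 bytes: K' = a7 00 00.
K' ⊕ ipad = 91 36 36.  K' ⊕ opad = fb 5c 5c.
Inner input = (K'⊕ipad) ∥ m = 91 36 36 ∥ 6f 67 75.
Inner hash: sum = 145+54+54+111+103+117 = 584; mod 256 = 72 → 48.
Outer input = (K'⊕opad) ∥ inner = fb 5c 5c ∥ 48.
Outer hash (tag): sum = 251+92+92+72 = 507; mod 256 = 251 → fb.

fb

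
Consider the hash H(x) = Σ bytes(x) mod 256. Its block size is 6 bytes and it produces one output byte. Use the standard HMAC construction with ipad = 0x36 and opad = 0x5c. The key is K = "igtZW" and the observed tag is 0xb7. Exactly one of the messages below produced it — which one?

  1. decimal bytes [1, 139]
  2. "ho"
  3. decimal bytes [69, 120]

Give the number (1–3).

Key "igtZW" = 69 67 74 5a 57 is 5 bytes ≤ B = 6; zero-pad to 6 bytes: K' = 69 67 74 5a 57 00.
K' ⊕ ipad = 5f 51 42 6c 61 36; K' ⊕ opad = 35 3b 28 06 0b 5c.
m1: inner = H(5f 51 42 6c 61 36 01 8b) = 81; tag = H(35 3b 28 06 0b 5c 81) = 86
m2: inner = H(5f 51 42 6c 61 36 68 6f) = cc; tag = H(35 3b 28 06 0b 5c cc) = d1
m3: inner = H(5f 51 42 6c 61 36 45 78) = b2; tag = H(35 3b 28 06 0b 5c b2) = b7 ← matches

3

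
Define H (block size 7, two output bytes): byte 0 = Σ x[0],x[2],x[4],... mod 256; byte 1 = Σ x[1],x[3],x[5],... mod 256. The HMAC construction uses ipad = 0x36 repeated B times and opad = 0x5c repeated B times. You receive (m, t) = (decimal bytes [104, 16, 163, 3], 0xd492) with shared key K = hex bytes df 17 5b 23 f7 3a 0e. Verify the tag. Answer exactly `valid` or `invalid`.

Key hex bytes df 17 5b 23 f7 3a 0e is exactly B = 7 bytes: K' = df 17 5b 23 f7 3a 0e.
K' ⊕ ipad = e9 21 6d 15 c1 0c 38; K' ⊕ opad = 83 4b 07 7f ab 66 52.
Inner hash: even-index sum = 610 mod 256 = 98; odd-index sum = 333 mod 256 = 77 → 62 4d.
Outer hash (recomputed tag): even-index sum = 468 mod 256 = 212; odd-index sum = 402 mod 256 = 146 → d4 92.
Recomputed tag = d492; claimed = d492 → match.

valid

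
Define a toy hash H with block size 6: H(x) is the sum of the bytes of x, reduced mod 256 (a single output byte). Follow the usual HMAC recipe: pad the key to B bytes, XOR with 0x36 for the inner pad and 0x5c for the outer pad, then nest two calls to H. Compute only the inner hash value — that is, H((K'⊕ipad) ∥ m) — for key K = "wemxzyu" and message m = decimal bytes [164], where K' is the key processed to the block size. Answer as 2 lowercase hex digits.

Key "wemxzyu" = 77 65 6d 78 7a 79 75 is 7 bytes > B = 6, so hash it first: H(key) = 29, then zero-pad to 6 bytes: K' = 29 00 00 00 00 00.
K' ⊕ ipad = 1f 36 36 36 36 36.
Inner input = 1f 36 36 36 36 36 ∥ a4.
Inner hash: sum = 31+54+54+54+54+54+164 = 465; mod 256 = 209 → d1.

d1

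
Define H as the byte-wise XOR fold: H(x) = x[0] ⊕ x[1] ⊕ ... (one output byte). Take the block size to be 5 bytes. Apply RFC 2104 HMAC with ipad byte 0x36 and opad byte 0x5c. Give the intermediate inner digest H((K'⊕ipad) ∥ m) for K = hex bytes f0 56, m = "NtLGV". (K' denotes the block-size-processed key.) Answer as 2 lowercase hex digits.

Key hex bytes f0 56 is 2 bytes ≤ B = 5; zero-pad to 5 bytes: K' = f0 56 00 00 00.
K' ⊕ ipad = c6 60 36 36 36.
Inner input = c6 60 36 36 36 ∥ 4e 74 4c 47 56.
Inner hash: XOR c6⊕60⊕36⊕36⊕36⊕4e⊕74⊕4c⊕47⊕56 = f7.

f7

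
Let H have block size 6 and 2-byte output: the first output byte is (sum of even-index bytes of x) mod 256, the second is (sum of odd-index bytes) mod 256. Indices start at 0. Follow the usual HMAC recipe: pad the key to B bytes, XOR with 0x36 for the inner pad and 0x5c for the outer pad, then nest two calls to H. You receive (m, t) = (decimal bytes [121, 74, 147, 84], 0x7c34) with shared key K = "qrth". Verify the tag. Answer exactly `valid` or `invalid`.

valid

Key "qrth" = 71 72 74 68 is 4 bytes ≤ B = 6; zero-pad to 6 bytes: K' = 71 72 74 68 00 00.
K' ⊕ ipad = 47 44 42 5e 36 36; K' ⊕ opad = 2d 2e 28 34 5c 5c.
Inner hash: even-index sum = 459 mod 256 = 203; odd-index sum = 374 mod 256 = 118 → cb 76.
Outer hash (recomputed tag): even-index sum = 380 mod 256 = 124; odd-index sum = 308 mod 256 = 52 → 7c 34.
Recomputed tag = 7c34; claimed = 7c34 → match.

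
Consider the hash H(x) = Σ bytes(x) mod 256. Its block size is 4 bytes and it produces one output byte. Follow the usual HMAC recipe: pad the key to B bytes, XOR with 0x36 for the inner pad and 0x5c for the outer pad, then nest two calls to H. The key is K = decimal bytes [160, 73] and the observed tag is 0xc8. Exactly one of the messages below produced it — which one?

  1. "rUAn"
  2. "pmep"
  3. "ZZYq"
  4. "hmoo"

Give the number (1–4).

3

Key decimal bytes [160, 73] = a0 49 is 2 bytes ≤ B = 4; zero-pad to 4 bytes: K' = a0 49 00 00.
K' ⊕ ipad = 96 7f 36 36; K' ⊕ opad = fc 15 5c 5c.
m1: inner = H(96 7f 36 36 72 55 41 6e) = f7; tag = H(fc 15 5c 5c f7) = c0
m2: inner = H(96 7f 36 36 70 6d 65 70) = 33; tag = H(fc 15 5c 5c 33) = fc
m3: inner = H(96 7f 36 36 5a 5a 59 71) = ff; tag = H(fc 15 5c 5c ff) = c8 ← matches
m4: inner = H(96 7f 36 36 68 6d 6f 6f) = 34; tag = H(fc 15 5c 5c 34) = fd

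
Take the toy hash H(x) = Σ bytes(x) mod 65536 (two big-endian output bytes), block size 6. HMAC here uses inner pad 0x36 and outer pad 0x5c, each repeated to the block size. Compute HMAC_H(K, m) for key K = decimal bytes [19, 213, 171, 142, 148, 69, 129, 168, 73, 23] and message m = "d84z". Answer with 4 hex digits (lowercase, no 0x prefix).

02b3

Key decimal bytes [19, 213, 171, 142, 148, 69, 129, 168, 73, 23] = 13 d5 ab 8e 94 45 81 a8 49 17 is 10 bytes > B = 6, so hash it first: H(key) = 04 83, then zero-pad to 6 bytes: K' = 04 83 00 00 00 00.
K' ⊕ ipad = 32 b5 36 36 36 36.  K' ⊕ opad = 58 df 5c 5c 5c 5c.
Inner input = (K'⊕ipad) ∥ m = 32 b5 36 36 36 36 ∥ 64 38 34 7a.
Inner hash: sum = 50+181+54+54+54+54+100+56+52+122 = 777 → 03 09.
Outer input = (K'⊕opad) ∥ inner = 58 df 5c 5c 5c 5c ∥ 03 09.
Outer hash (tag): sum = 88+223+92+92+92+92+3+9 = 691 → 02 b3.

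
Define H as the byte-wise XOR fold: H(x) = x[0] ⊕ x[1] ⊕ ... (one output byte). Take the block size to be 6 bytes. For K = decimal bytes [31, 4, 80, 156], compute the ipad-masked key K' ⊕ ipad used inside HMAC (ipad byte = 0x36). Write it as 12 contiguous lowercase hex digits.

293266aa3636

Key decimal bytes [31, 4, 80, 156] = 1f 04 50 9c is 4 bytes ≤ B = 6; zero-pad to 6 bytes: K' = 1f 04 50 9c 00 00.
XOR each byte with 0x36: 1f⊕36=29, 04⊕36=32, 50⊕36=66, 9c⊕36=aa, 00⊕36=36, 00⊕36=36.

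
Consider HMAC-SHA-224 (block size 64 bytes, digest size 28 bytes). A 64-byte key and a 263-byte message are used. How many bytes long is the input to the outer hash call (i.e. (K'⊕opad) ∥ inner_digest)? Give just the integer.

Key is 64 ≤ 64 bytes, zero-padded: |K'| = 64.
Outer input = (K'⊕opad) ∥ H(inner) → 64 + 28 = 92 bytes.

92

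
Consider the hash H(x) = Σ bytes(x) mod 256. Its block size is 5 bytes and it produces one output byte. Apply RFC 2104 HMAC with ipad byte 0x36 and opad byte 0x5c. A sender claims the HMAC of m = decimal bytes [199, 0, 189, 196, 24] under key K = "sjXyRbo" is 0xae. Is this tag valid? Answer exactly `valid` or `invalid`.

invalid

Key "sjXyRbo" = 73 6a 58 79 52 62 6f is 7 bytes > B = 5, so hash it first: H(key) = d1, then zero-pad to 5 bytes: K' = d1 00 00 00 00.
K' ⊕ ipad = e7 36 36 36 36; K' ⊕ opad = 8d 5c 5c 5c 5c.
Inner hash: sum = 231+54+54+54+54+199+0+189+196+24 = 1055; mod 256 = 31 → 1f.
Outer hash (recomputed tag): sum = 141+92+92+92+92+31 = 540; mod 256 = 28 → 1c.
Recomputed tag = 1c; claimed = ae → mismatch.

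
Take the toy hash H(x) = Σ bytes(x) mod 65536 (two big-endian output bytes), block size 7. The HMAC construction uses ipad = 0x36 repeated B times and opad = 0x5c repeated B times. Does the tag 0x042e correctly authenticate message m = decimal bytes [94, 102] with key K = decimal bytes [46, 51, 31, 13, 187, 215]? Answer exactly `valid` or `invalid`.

Key decimal bytes [46, 51, 31, 13, 187, 215] = 2e 33 1f 0d bb d7 is 6 bytes ≤ B = 7; zero-pad to 7 bytes: K' = 2e 33 1f 0d bb d7 00.
K' ⊕ ipad = 18 05 29 3b 8d e1 36; K' ⊕ opad = 72 6f 43 51 e7 8b 5c.
Inner hash: sum = 24+5+41+59+141+225+54+94+102 = 745 → 02 e9.
Outer hash (recomputed tag): sum = 114+111+67+81+231+139+92+2+233 = 1070 → 04 2e.
Recomputed tag = 042e; claimed = 042e → match.

valid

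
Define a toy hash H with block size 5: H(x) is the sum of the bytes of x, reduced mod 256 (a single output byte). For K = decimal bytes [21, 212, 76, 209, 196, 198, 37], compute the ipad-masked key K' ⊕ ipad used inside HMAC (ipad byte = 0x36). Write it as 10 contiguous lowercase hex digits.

8336363636

Key decimal bytes [21, 212, 76, 209, 196, 198, 37] = 15 d4 4c d1 c4 c6 25 is 7 bytes > B = 5, so hash it first: H(key) = b5, then zero-pad to 5 bytes: K' = b5 00 00 00 00.
XOR each byte with 0x36: b5⊕36=83, 00⊕36=36, 00⊕36=36, 00⊕36=36, 00⊕36=36.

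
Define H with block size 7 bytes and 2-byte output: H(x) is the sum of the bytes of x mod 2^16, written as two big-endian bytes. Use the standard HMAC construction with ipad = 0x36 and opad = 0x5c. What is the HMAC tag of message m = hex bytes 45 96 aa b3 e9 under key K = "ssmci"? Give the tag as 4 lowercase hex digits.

Key "ssmci" = 73 73 6d 63 69 is 5 bytes ≤ B = 7; zero-pad to 7 bytes: K' = 73 73 6d 63 69 00 00.
K' ⊕ ipad = 45 45 5b 55 5f 36 36.  K' ⊕ opad = 2f 2f 31 3f 35 5c 5c.
Inner input = (K'⊕ipad) ∥ m = 45 45 5b 55 5f 36 36 ∥ 45 96 aa b3 e9.
Inner hash: sum = 69+69+91+85+95+54+54+69+150+170+179+233 = 1318 → 05 26.
Outer input = (K'⊕opad) ∥ inner = 2f 2f 31 3f 35 5c 5c ∥ 05 26.
Outer hash (tag): sum = 47+47+49+63+53+92+92+5+38 = 486 → 01 e6.

01e6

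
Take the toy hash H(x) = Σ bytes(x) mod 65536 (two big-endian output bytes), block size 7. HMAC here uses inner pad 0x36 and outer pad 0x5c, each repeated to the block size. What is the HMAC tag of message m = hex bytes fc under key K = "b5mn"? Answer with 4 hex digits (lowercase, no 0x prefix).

02c8

Key "b5mn" = 62 35 6d 6e is 4 bytes ≤ B = 7; zero-pad to 7 bytes: K' = 62 35 6d 6e 00 00 00.
K' ⊕ ipad = 54 03 5b 58 36 36 36.  K' ⊕ opad = 3e 69 31 32 5c 5c 5c.
Inner input = (K'⊕ipad) ∥ m = 54 03 5b 58 36 36 36 ∥ fc.
Inner hash: sum = 84+3+91+88+54+54+54+252 = 680 → 02 a8.
Outer input = (K'⊕opad) ∥ inner = 3e 69 31 32 5c 5c 5c ∥ 02 a8.
Outer hash (tag): sum = 62+105+49+50+92+92+92+2+168 = 712 → 02 c8.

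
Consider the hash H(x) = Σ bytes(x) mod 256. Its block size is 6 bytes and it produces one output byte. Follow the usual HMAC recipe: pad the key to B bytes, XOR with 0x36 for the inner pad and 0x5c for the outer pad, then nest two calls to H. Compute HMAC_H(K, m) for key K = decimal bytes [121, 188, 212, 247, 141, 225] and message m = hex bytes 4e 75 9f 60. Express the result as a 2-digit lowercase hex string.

96

Key decimal bytes [121, 188, 212, 247, 141, 225] = 79 bc d4 f7 8d e1 is exactly B = 6 bytes: K' = 79 bc d4 f7 8d e1.
K' ⊕ ipad = 4f 8a e2 c1 bb d7.  K' ⊕ opad = 25 e0 88 ab d1 bd.
Inner input = (K'⊕ipad) ∥ m = 4f 8a e2 c1 bb d7 ∥ 4e 75 9f 60.
Inner hash: sum = 79+138+226+193+187+215+78+117+159+96 = 1488; mod 256 = 208 → d0.
Outer input = (K'⊕opad) ∥ inner = 25 e0 88 ab d1 bd ∥ d0.
Outer hash (tag): sum = 37+224+136+171+209+189+208 = 1174; mod 256 = 150 → 96.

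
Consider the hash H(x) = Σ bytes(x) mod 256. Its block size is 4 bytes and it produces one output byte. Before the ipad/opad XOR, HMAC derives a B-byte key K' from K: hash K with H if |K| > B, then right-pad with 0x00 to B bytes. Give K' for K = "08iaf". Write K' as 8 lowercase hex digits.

|K| = 5 > B = 4, so first hash the key.
H(K): sum = 48+56+105+97+102 = 408; mod 256 = 152 → 98.
Zero-pad H(K) = 98 to 4 bytes: K' = 98 00 00 00.

98000000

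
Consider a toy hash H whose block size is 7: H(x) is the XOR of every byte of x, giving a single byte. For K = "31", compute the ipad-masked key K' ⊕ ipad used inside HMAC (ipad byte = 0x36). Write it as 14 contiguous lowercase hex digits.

05073636363636

Key "31" = 33 31 is 2 bytes ≤ B = 7; zero-pad to 7 bytes: K' = 33 31 00 00 00 00 00.
XOR each byte with 0x36: 33⊕36=05, 31⊕36=07, 00⊕36=36, 00⊕36=36, 00⊕36=36, 00⊕36=36, 00⊕36=36.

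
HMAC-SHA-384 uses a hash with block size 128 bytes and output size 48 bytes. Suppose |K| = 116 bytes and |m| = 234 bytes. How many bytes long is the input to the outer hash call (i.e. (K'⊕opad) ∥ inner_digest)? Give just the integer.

Key is 116 ≤ 128 bytes, zero-padded: |K'| = 128.
Outer input = (K'⊕opad) ∥ H(inner) → 128 + 48 = 176 bytes.

176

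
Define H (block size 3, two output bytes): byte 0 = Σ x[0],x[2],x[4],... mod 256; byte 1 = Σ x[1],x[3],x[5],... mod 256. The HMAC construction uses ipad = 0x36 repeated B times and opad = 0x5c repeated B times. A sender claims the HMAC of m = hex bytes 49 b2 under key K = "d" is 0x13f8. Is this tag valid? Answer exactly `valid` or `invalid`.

Key "d" = 64 is 1 byte ≤ B = 3; zero-pad to 3 bytes: K' = 64 00 00.
K' ⊕ ipad = 52 36 36; K' ⊕ opad = 38 5c 5c.
Inner hash: even-index sum = 314 mod 256 = 58; odd-index sum = 127 mod 256 = 127 → 3a 7f.
Outer hash (recomputed tag): even-index sum = 275 mod 256 = 19; odd-index sum = 150 mod 256 = 150 → 13 96.
Recomputed tag = 1396; claimed = 13f8 → mismatch.

invalid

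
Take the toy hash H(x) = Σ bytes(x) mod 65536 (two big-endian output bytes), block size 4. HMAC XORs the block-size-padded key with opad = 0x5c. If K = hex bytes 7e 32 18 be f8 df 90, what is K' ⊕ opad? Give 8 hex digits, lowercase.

Key hex bytes 7e 32 18 be f8 df 90 is 7 bytes > B = 4, so hash it first: H(key) = 03 ed, then zero-pad to 4 bytes: K' = 03 ed 00 00.
XOR each byte with 0x5c: 03⊕5c=5f, ed⊕5c=b1, 00⊕5c=5c, 00⊕5c=5c.

5fb15c5c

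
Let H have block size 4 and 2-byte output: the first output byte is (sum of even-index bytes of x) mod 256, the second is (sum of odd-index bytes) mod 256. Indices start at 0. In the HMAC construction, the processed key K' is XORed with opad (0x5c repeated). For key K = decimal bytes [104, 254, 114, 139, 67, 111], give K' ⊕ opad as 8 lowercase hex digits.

Key decimal bytes [104, 254, 114, 139, 67, 111] = 68 fe 72 8b 43 6f is 6 bytes > B = 4, so hash it first: H(key) = 1d f8, then zero-pad to 4 bytes: K' = 1d f8 00 00.
XOR each byte with 0x5c: 1d⊕5c=41, f8⊕5c=a4, 00⊕5c=5c, 00⊕5c=5c.

41a45c5c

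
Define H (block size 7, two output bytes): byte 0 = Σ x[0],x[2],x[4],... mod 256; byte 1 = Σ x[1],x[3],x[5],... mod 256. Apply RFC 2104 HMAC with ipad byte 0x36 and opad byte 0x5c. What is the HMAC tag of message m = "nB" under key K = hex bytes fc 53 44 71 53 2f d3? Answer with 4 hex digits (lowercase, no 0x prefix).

8977

Key hex bytes fc 53 44 71 53 2f d3 is exactly B = 7 bytes: K' = fc 53 44 71 53 2f d3.
K' ⊕ ipad = ca 65 72 47 65 19 e5.  K' ⊕ opad = a0 0f 18 2d 0f 73 8f.
Inner input = (K'⊕ipad) ∥ m = ca 65 72 47 65 19 e5 ∥ 6e 42.
Inner hash: even-index sum = 712 mod 256 = 200; odd-index sum = 307 mod 256 = 51 → c8 33.
Outer input = (K'⊕opad) ∥ inner = a0 0f 18 2d 0f 73 8f ∥ c8 33.
Outer hash (tag): even-index sum = 393 mod 256 = 137; odd-index sum = 375 mod 256 = 119 → 89 77.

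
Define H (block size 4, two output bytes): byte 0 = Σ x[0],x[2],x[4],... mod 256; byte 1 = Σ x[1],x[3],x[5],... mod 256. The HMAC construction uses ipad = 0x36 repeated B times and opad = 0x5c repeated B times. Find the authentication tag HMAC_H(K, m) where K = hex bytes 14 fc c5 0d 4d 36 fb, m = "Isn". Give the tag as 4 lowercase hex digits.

dd71

Key hex bytes 14 fc c5 0d 4d 36 fb is 7 bytes > B = 4, so hash it first: H(key) = 21 3f, then zero-pad to 4 bytes: K' = 21 3f 00 00.
K' ⊕ ipad = 17 09 36 36.  K' ⊕ opad = 7d 63 5c 5c.
Inner input = (K'⊕ipad) ∥ m = 17 09 36 36 ∥ 49 73 6e.
Inner hash: even-index sum = 260 mod 256 = 4; odd-index sum = 178 mod 256 = 178 → 04 b2.
Outer input = (K'⊕opad) ∥ inner = 7d 63 5c 5c ∥ 04 b2.
Outer hash (tag): even-index sum = 221 mod 256 = 221; odd-index sum = 369 mod 256 = 113 → dd 71.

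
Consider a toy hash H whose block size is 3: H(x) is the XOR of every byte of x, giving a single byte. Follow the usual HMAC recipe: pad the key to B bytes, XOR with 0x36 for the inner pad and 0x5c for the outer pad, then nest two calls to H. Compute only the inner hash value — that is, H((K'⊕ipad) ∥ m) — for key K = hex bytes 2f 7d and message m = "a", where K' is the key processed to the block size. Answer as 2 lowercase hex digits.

Key hex bytes 2f 7d is 2 bytes ≤ B = 3; zero-pad to 3 bytes: K' = 2f 7d 00.
K' ⊕ ipad = 19 4b 36.
Inner input = 19 4b 36 ∥ 61.
Inner hash: XOR 19⊕4b⊕36⊕61 = 05.

05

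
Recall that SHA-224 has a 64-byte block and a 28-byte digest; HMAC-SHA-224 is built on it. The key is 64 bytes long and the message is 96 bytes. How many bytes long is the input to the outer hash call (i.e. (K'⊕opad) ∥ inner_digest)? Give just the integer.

Key is 64 ≤ 64 bytes, zero-padded: |K'| = 64.
Outer input = (K'⊕opad) ∥ H(inner) → 64 + 28 = 92 bytes.

92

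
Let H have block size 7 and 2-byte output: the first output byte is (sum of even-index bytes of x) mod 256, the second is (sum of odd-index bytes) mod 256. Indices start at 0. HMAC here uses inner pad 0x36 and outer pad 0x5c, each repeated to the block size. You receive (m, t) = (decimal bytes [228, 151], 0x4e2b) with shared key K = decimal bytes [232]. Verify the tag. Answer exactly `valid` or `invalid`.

valid

Key decimal bytes [232] = e8 is 1 byte ≤ B = 7; zero-pad to 7 bytes: K' = e8 00 00 00 00 00 00.
K' ⊕ ipad = de 36 36 36 36 36 36; K' ⊕ opad = b4 5c 5c 5c 5c 5c 5c.
Inner hash: even-index sum = 535 mod 256 = 23; odd-index sum = 390 mod 256 = 134 → 17 86.
Outer hash (recomputed tag): even-index sum = 590 mod 256 = 78; odd-index sum = 299 mod 256 = 43 → 4e 2b.
Recomputed tag = 4e2b; claimed = 4e2b → match.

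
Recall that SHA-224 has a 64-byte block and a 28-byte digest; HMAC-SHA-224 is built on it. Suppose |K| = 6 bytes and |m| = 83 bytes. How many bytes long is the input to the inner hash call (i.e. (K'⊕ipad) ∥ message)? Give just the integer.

147

Key is 6 ≤ 64 bytes, zero-padded: |K'| = 64.
Inner input = (K'⊕ipad) ∥ m → 64 + 83 = 147 bytes.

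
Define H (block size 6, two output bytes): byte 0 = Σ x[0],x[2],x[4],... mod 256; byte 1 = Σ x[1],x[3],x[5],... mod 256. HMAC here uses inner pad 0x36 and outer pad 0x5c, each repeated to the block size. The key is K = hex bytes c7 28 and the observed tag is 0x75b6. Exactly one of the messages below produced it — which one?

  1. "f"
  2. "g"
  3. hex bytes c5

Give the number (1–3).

3

Key hex bytes c7 28 is 2 bytes ≤ B = 6; zero-pad to 6 bytes: K' = c7 28 00 00 00 00.
K' ⊕ ipad = f1 1e 36 36 36 36; K' ⊕ opad = 9b 74 5c 5c 5c 5c.
m1: inner = H(f1 1e 36 36 36 36 66) = c3 8a; tag = H(9b 74 5c 5c 5c 5c c3 8a) = 16b6
m2: inner = H(f1 1e 36 36 36 36 67) = c4 8a; tag = H(9b 74 5c 5c 5c 5c c4 8a) = 17b6
m3: inner = H(f1 1e 36 36 36 36 c5) = 22 8a; tag = H(9b 74 5c 5c 5c 5c 22 8a) = 75b6 ← matches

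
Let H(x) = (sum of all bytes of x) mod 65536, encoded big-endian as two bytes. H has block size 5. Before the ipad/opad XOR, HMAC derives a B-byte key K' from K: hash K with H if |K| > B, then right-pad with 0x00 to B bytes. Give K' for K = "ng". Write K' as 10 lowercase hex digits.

Key "ng" = 6e 67 is 2 bytes ≤ B = 5; zero-pad to 5 bytes: K' = 6e 67 00 00 00.

6e67000000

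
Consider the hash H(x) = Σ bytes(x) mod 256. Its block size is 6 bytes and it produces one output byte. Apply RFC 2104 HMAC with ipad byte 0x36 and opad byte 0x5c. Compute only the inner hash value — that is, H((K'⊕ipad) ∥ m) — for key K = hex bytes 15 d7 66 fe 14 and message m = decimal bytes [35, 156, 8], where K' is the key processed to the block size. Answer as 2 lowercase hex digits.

Key hex bytes 15 d7 66 fe 14 is 5 bytes ≤ B = 6; zero-pad to 6 bytes: K' = 15 d7 66 fe 14 00.
K' ⊕ ipad = 23 e1 50 c8 22 36.
Inner input = 23 e1 50 c8 22 36 ∥ 23 9c 08.
Inner hash: sum = 35+225+80+200+34+54+35+156+8 = 827; mod 256 = 59 → 3b.

3b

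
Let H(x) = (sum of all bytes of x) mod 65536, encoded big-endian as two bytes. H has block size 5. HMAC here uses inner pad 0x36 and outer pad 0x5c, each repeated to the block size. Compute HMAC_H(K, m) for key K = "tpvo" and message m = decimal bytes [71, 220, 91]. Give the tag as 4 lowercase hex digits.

Key "tpvo" = 74 70 76 6f is 4 bytes ≤ B = 5; zero-pad to 5 bytes: K' = 74 70 76 6f 00.
K' ⊕ ipad = 42 46 40 59 36.  K' ⊕ opad = 28 2c 2a 33 5c.
Inner input = (K'⊕ipad) ∥ m = 42 46 40 59 36 ∥ 47 dc 5b.
Inner hash: sum = 66+70+64+89+54+71+220+91 = 725 → 02 d5.
Outer input = (K'⊕opad) ∥ inner = 28 2c 2a 33 5c ∥ 02 d5.
Outer hash (tag): sum = 40+44+42+51+92+2+213 = 484 → 01 e4.

01e4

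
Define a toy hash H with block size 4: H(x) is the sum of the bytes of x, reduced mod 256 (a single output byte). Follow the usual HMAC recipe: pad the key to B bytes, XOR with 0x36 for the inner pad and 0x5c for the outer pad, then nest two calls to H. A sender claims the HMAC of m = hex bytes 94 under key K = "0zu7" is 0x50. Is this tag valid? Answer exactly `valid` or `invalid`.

valid

Key "0zu7" = 30 7a 75 37 is exactly B = 4 bytes: K' = 30 7a 75 37.
K' ⊕ ipad = 06 4c 43 01; K' ⊕ opad = 6c 26 29 6b.
Inner hash: sum = 6+76+67+1+148 = 298; mod 256 = 42 → 2a.
Outer hash (recomputed tag): sum = 108+38+41+107+42 = 336; mod 256 = 80 → 50.
Recomputed tag = 50; claimed = 50 → match.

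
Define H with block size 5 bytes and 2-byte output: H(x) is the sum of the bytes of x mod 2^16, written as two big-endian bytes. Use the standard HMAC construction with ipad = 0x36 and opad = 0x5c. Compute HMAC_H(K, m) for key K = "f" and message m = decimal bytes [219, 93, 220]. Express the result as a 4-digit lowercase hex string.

Key "f" = 66 is 1 byte ≤ B = 5; zero-pad to 5 bytes: K' = 66 00 00 00 00.
K' ⊕ ipad = 50 36 36 36 36.  K' ⊕ opad = 3a 5c 5c 5c 5c.
Inner input = (K'⊕ipad) ∥ m = 50 36 36 36 36 ∥ db 5d dc.
Inner hash: sum = 80+54+54+54+54+219+93+220 = 828 → 03 3c.
Outer input = (K'⊕opad) ∥ inner = 3a 5c 5c 5c 5c ∥ 03 3c.
Outer hash (tag): sum = 58+92+92+92+92+3+60 = 489 → 01 e9.

01e9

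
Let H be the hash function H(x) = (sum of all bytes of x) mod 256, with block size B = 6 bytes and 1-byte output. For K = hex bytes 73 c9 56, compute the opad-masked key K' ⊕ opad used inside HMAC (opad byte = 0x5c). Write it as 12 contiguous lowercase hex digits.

Key hex bytes 73 c9 56 is 3 bytes ≤ B = 6; zero-pad to 6 bytes: K' = 73 c9 56 00 00 00.
XOR each byte with 0x5c: 73⊕5c=2f, c9⊕5c=95, 56⊕5c=0a, 00⊕5c=5c, 00⊕5c=5c, 00⊕5c=5c.

2f950a5c5c5c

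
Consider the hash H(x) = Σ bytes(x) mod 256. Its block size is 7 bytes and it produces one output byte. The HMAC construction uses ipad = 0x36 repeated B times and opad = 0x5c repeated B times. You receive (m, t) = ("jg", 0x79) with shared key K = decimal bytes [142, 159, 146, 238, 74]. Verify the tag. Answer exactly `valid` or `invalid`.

Key decimal bytes [142, 159, 146, 238, 74] = 8e 9f 92 ee 4a is 5 bytes ≤ B = 7; zero-pad to 7 bytes: K' = 8e 9f 92 ee 4a 00 00.
K' ⊕ ipad = b8 a9 a4 d8 7c 36 36; K' ⊕ opad = d2 c3 ce b2 16 5c 5c.
Inner hash: sum = 184+169+164+216+124+54+54+106+103 = 1174; mod 256 = 150 → 96.
Outer hash (recomputed tag): sum = 210+195+206+178+22+92+92+150 = 1145; mod 256 = 121 → 79.
Recomputed tag = 79; claimed = 79 → match.

valid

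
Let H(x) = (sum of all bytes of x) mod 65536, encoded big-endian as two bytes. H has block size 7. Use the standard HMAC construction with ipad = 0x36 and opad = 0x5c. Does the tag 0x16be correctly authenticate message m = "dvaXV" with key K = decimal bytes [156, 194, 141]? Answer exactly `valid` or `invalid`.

invalid

Key decimal bytes [156, 194, 141] = 9c c2 8d is 3 bytes ≤ B = 7; zero-pad to 7 bytes: K' = 9c c2 8d 00 00 00 00.
K' ⊕ ipad = aa f4 bb 36 36 36 36; K' ⊕ opad = c0 9e d1 5c 5c 5c 5c.
Inner hash: sum = 170+244+187+54+54+54+54+100+118+97+88+86 = 1306 → 05 1a.
Outer hash (recomputed tag): sum = 192+158+209+92+92+92+92+5+26 = 958 → 03 be.
Recomputed tag = 03be; claimed = 16be → mismatch.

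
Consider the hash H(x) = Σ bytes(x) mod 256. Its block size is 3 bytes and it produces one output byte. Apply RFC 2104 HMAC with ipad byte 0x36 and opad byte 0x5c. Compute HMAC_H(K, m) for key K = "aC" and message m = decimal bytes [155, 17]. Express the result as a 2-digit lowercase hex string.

Key "aC" = 61 43 is 2 bytes ≤ B = 3; zero-pad to 3 bytes: K' = 61 43 00.
K' ⊕ ipad = 57 75 36.  K' ⊕ opad = 3d 1f 5c.
Inner input = (K'⊕ipad) ∥ m = 57 75 36 ∥ 9b 11.
Inner hash: sum = 87+117+54+155+17 = 430; mod 256 = 174 → ae.
Outer input = (K'⊕opad) ∥ inner = 3d 1f 5c ∥ ae.
Outer hash (tag): sum = 61+31+92+174 = 358; mod 256 = 102 → 66.

66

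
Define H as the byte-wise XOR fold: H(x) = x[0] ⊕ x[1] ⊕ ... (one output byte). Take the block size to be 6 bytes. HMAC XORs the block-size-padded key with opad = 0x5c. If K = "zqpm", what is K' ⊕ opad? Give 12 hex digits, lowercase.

262d2c315c5c

Key "zqpm" = 7a 71 70 6d is 4 bytes ≤ B = 6; zero-pad to 6 bytes: K' = 7a 71 70 6d 00 00.
XOR each byte with 0x5c: 7a⊕5c=26, 71⊕5c=2d, 70⊕5c=2c, 6d⊕5c=31, 00⊕5c=5c, 00⊕5c=5c.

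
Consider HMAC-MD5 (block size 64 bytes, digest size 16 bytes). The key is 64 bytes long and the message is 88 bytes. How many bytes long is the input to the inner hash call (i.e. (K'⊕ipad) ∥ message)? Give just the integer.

Key is 64 ≤ 64 bytes, zero-padded: |K'| = 64.
Inner input = (K'⊕ipad) ∥ m → 64 + 88 = 152 bytes.

152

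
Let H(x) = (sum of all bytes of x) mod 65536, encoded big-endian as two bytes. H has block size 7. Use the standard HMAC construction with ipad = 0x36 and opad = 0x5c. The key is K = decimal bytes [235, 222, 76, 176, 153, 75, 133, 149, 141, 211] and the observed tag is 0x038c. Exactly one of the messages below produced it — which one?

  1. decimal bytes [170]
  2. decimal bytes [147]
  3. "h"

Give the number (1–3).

Key decimal bytes [235, 222, 76, 176, 153, 75, 133, 149, 141, 211] = eb de 4c b0 99 4b 85 95 8d d3 is 10 bytes > B = 7, so hash it first: H(key) = 06 23, then zero-pad to 7 bytes: K' = 06 23 00 00 00 00 00.
K' ⊕ ipad = 30 15 36 36 36 36 36; K' ⊕ opad = 5a 7f 5c 5c 5c 5c 5c.
m1: inner = H(30 15 36 36 36 36 36 aa) = 01 fd; tag = H(5a 7f 5c 5c 5c 5c 5c 01 fd) = 03a3
m2: inner = H(30 15 36 36 36 36 36 93) = 01 e6; tag = H(5a 7f 5c 5c 5c 5c 5c 01 e6) = 038c ← matches
m3: inner = H(30 15 36 36 36 36 36 68) = 01 bb; tag = H(5a 7f 5c 5c 5c 5c 5c 01 bb) = 0361

2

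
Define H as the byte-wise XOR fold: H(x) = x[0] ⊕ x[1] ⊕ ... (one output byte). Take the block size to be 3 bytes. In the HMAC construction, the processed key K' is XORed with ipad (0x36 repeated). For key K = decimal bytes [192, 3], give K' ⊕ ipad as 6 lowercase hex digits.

f63536

Key decimal bytes [192, 3] = c0 03 is 2 bytes ≤ B = 3; zero-pad to 3 bytes: K' = c0 03 00.
XOR each byte with 0x36: c0⊕36=f6, 03⊕36=35, 00⊕36=36.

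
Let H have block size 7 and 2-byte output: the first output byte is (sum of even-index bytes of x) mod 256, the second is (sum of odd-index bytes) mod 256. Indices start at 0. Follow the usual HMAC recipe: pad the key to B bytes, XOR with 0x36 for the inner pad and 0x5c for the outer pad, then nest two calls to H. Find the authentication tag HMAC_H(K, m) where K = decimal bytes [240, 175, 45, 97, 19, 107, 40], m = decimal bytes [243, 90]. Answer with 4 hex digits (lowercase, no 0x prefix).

Key decimal bytes [240, 175, 45, 97, 19, 107, 40] = f0 af 2d 61 13 6b 28 is exactly B = 7 bytes: K' = f0 af 2d 61 13 6b 28.
K' ⊕ ipad = c6 99 1b 57 25 5d 1e.  K' ⊕ opad = ac f3 71 3d 4f 37 74.
Inner input = (K'⊕ipad) ∥ m = c6 99 1b 57 25 5d 1e ∥ f3 5a.
Inner hash: even-index sum = 382 mod 256 = 126; odd-index sum = 576 mod 256 = 64 → 7e 40.
Outer input = (K'⊕opad) ∥ inner = ac f3 71 3d 4f 37 74 ∥ 7e 40.
Outer hash (tag): even-index sum = 544 mod 256 = 32; odd-index sum = 485 mod 256 = 229 → 20 e5.

20e5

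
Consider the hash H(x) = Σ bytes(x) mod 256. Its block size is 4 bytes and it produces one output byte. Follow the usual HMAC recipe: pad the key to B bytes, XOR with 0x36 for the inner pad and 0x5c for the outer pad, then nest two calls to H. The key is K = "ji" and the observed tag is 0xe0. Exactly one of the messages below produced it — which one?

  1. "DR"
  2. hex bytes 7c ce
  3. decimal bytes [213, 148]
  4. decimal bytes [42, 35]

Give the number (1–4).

Key "ji" = 6a 69 is 2 bytes ≤ B = 4; zero-pad to 4 bytes: K' = 6a 69 00 00.
K' ⊕ ipad = 5c 5f 36 36; K' ⊕ opad = 36 35 5c 5c.
m1: inner = H(5c 5f 36 36 44 52) = bd; tag = H(36 35 5c 5c bd) = e0 ← matches
m2: inner = H(5c 5f 36 36 7c ce) = 71; tag = H(36 35 5c 5c 71) = 94
m3: inner = H(5c 5f 36 36 d5 94) = 90; tag = H(36 35 5c 5c 90) = b3
m4: inner = H(5c 5f 36 36 2a 23) = 74; tag = H(36 35 5c 5c 74) = 97

1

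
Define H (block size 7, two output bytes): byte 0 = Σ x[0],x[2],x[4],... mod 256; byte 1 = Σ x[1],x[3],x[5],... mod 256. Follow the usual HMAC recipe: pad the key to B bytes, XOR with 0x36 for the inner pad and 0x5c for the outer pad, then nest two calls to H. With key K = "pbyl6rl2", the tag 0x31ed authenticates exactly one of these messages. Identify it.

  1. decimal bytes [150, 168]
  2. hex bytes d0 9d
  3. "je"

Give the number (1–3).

1

Key "pbyl6rl2" = 70 62 79 6c 36 72 6c 32 is 8 bytes > B = 7, so hash it first: H(key) = 8b 72, then zero-pad to 7 bytes: K' = 8b 72 00 00 00 00 00.
K' ⊕ ipad = bd 44 36 36 36 36 36; K' ⊕ opad = d7 2e 5c 5c 5c 5c 5c.
m1: inner = H(bd 44 36 36 36 36 36 96 a8) = 07 46; tag = H(d7 2e 5c 5c 5c 5c 5c 07 46) = 31ed ← matches
m2: inner = H(bd 44 36 36 36 36 36 d0 9d) = fc 80; tag = H(d7 2e 5c 5c 5c 5c 5c fc 80) = 6be2
m3: inner = H(bd 44 36 36 36 36 36 6a 65) = c4 1a; tag = H(d7 2e 5c 5c 5c 5c 5c c4 1a) = 05aa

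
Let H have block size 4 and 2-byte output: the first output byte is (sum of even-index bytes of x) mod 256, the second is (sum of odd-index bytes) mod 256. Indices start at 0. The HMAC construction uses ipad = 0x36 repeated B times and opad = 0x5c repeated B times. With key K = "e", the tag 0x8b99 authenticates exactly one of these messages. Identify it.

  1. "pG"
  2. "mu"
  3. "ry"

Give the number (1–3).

2

Key "e" = 65 is 1 byte ≤ B = 4; zero-pad to 4 bytes: K' = 65 00 00 00.
K' ⊕ ipad = 53 36 36 36; K' ⊕ opad = 39 5c 5c 5c.
m1: inner = H(53 36 36 36 70 47) = f9 b3; tag = H(39 5c 5c 5c f9 b3) = 8e6b
m2: inner = H(53 36 36 36 6d 75) = f6 e1; tag = H(39 5c 5c 5c f6 e1) = 8b99 ← matches
m3: inner = H(53 36 36 36 72 79) = fb e5; tag = H(39 5c 5c 5c fb e5) = 909d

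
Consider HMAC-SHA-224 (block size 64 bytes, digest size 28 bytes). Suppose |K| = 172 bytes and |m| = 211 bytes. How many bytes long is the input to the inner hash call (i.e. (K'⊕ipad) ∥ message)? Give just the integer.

Key is 172 > 64 bytes, so it is hashed to 28 bytes then zero-padded to 64: |K'| = 64.
Inner input = (K'⊕ipad) ∥ m → 64 + 211 = 275 bytes.

275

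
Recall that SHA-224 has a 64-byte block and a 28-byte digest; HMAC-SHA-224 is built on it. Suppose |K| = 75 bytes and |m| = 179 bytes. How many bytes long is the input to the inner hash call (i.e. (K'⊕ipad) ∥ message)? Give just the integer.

Key is 75 > 64 bytes, so it is hashed to 28 bytes then zero-padded to 64: |K'| = 64.
Inner input = (K'⊕ipad) ∥ m → 64 + 179 = 243 bytes.

243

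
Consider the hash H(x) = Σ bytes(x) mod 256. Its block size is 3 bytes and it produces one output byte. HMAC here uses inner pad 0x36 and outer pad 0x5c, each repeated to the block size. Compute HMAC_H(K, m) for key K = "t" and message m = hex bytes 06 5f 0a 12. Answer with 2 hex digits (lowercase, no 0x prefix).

0f

Key "t" = 74 is 1 byte ≤ B = 3; zero-pad to 3 bytes: K' = 74 00 00.
K' ⊕ ipad = 42 36 36.  K' ⊕ opad = 28 5c 5c.
Inner input = (K'⊕ipad) ∥ m = 42 36 36 ∥ 06 5f 0a 12.
Inner hash: sum = 66+54+54+6+95+10+18 = 303; mod 256 = 47 → 2f.
Outer input = (K'⊕opad) ∥ inner = 28 5c 5c ∥ 2f.
Outer hash (tag): sum = 40+92+92+47 = 271; mod 256 = 15 → 0f.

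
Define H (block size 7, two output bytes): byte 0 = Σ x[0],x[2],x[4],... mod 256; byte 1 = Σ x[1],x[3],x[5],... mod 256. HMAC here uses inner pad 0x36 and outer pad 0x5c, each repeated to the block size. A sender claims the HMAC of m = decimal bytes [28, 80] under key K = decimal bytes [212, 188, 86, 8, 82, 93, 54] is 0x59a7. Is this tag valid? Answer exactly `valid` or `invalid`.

Key decimal bytes [212, 188, 86, 8, 82, 93, 54] = d4 bc 56 08 52 5d 36 is exactly B = 7 bytes: K' = d4 bc 56 08 52 5d 36.
K' ⊕ ipad = e2 8a 60 3e 64 6b 00; K' ⊕ opad = 88 e0 0a 54 0e 01 6a.
Inner hash: even-index sum = 502 mod 256 = 246; odd-index sum = 335 mod 256 = 79 → f6 4f.
Outer hash (recomputed tag): even-index sum = 345 mod 256 = 89; odd-index sum = 555 mod 256 = 43 → 59 2b.
Recomputed tag = 592b; claimed = 59a7 → mismatch.

invalid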